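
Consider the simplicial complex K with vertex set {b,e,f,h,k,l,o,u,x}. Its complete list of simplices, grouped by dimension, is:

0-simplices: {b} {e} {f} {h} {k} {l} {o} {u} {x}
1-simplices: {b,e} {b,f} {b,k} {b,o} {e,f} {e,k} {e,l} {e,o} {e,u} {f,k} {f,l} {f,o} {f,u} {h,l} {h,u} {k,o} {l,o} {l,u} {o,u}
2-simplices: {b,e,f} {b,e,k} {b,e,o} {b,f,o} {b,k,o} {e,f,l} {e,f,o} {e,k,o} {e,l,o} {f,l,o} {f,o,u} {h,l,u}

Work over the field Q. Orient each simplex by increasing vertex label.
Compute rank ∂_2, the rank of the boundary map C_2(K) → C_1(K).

n_0=9 n_1=19 n_2=12  [Q]
∂1: piv[be,bf,bk,bo,el,eu,hl] rk=7  ker:ef,ek,eo,fk,fl,fo,fu,hu,ko,lo,lu,ou
∂2: piv[bef,bek,beo,bfo,bko,efl,elo,fou,hlu] rk=9  ker:efo,eko,flo
rk∂_2=9

rank∂_2=9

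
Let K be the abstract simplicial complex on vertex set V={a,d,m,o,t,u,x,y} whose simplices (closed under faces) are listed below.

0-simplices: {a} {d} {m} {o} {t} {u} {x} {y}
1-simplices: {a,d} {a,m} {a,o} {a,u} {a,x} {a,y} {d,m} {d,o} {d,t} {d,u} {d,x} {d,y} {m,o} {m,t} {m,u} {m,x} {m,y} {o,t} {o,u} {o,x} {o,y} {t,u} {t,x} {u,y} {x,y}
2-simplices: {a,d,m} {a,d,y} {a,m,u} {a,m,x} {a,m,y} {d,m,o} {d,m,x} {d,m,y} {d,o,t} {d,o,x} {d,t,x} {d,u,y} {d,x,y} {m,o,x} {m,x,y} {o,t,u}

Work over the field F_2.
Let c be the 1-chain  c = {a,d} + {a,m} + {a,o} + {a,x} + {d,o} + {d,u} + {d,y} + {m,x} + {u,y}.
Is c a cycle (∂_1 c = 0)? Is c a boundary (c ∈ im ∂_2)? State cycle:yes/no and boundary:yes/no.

n_0=8 n_1=25 n_2=16  [Z2]
∂1: piv[ad,am,ao,au,ax,ay,dt] rk=7  ker:dm,do,du,dx,dy,mo,mt,mu,mx,my,ot,ou,ox,oy,tu,tx,uy,xy
∂2: piv[adm,ady,amu,amx,amy,dmo,dmx,dot,dox,dtx,duy,dxy,otu] rk=13  ker:dmy,mox,mxy
∂1c = 0
c vs im∂2: residual ≠ 0 ⇒ not boundary

cycle:yes boundary:no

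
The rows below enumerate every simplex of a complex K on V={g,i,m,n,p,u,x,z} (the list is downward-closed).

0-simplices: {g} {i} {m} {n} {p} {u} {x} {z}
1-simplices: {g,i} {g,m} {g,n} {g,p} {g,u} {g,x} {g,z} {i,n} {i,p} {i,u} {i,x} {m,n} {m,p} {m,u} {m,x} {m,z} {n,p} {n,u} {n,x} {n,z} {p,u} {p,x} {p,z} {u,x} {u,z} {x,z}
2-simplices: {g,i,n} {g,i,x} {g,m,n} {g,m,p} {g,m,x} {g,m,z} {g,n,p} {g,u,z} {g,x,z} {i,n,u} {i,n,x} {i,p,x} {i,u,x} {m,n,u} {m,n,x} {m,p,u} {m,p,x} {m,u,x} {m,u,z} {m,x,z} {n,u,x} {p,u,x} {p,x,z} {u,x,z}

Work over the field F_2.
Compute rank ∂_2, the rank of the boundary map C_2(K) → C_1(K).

rank∂_2=18

n_0=8 n_1=26 n_2=24  [Z2]
∂1: piv[gi,gm,gn,gp,gu,gx,gz] rk=7  ker:in,ip,iu,ix,mn,mp,mu,mx,mz,np,nu,nx,nz,pu,px,pz,ux,uz,xz
∂2: piv[gin,gix,gmn,gmp,gmx,gmz,gnp,guz,gxz,inu,inx,ipx,iux,mnu,mpu,mpx,muz,pxz] rk=18  ker:mnx,mux,mxz,nux,pux,uxz
rk∂_2=18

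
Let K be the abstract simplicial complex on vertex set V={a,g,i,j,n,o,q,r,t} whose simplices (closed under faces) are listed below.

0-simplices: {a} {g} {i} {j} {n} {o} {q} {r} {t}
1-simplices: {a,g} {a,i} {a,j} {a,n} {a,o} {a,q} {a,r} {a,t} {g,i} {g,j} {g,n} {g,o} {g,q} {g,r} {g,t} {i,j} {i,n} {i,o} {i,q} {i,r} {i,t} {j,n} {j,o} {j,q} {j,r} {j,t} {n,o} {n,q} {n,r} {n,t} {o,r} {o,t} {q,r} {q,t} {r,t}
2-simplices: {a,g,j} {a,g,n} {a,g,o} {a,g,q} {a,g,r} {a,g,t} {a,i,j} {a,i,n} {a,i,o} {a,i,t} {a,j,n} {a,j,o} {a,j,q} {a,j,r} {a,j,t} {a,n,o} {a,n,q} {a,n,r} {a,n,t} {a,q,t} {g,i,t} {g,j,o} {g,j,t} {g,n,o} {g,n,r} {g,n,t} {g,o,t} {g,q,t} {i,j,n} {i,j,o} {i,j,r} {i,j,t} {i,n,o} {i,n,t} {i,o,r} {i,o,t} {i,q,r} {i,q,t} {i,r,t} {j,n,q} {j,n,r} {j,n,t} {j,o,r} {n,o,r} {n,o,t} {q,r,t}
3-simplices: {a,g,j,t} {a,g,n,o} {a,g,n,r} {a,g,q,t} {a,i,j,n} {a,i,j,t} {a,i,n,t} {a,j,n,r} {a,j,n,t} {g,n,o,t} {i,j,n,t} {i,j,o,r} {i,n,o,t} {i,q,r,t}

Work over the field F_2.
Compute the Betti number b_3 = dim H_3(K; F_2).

n_0=9 n_1=35 n_2=46 n_3=14  [Z2]
∂1: piv[ag,ai,aj,an,ao,aq,ar,at] rk=8  ker:gi,gj,gn,go,gq,gr,gt,ij,in,io,iq,ir,it,jn,jo,jq,jr,jt,no,nq,nr,nt,or,ot,qr,qt,rt
∂2: piv[agj,agn,ago,agq,agr,agt,aij,ain,aio,ait,ajn,ajo,ajq,ajr,ajt,ano,anq,anr,ant,aqt,git,got,ijr,ior,iqr,iqt,irt] rk=27  ker:gjo,gjt,gno,gnr,gnt,gqt,ijn,ijo,ijt,ino,int,iot,jnq,jnr,jnt,jor,nor,not,qrt
∂3: piv[agjt,agno,agnr,agqt,aijn,aijt,aint,ajnr,ajnt,gnot,ijor,inot,iqrt] rk=13  ker:ijnt
b_3=(14−13)−0=1

b_3=1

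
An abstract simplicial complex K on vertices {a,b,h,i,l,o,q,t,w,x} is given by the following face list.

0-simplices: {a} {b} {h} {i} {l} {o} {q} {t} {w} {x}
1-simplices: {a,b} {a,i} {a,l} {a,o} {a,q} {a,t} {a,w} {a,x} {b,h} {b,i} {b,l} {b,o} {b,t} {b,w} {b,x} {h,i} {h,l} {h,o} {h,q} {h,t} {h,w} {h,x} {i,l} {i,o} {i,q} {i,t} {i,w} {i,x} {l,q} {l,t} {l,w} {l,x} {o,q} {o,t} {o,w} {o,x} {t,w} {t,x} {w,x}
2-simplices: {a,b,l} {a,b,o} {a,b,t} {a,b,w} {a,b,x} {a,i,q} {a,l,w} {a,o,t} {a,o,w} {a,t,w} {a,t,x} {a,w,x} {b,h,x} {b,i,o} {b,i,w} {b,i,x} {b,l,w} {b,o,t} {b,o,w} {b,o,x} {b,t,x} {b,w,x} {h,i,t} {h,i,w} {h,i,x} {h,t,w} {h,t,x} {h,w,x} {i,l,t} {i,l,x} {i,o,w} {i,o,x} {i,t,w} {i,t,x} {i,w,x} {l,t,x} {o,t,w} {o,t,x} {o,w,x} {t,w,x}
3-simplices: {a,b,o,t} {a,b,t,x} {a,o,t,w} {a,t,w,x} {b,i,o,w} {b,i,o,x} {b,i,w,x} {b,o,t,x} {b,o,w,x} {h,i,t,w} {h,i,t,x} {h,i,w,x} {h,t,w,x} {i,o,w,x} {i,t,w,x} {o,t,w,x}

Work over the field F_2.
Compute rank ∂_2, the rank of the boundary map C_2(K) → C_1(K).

rank∂_2=23

n_0=10 n_1=39 n_2=40 n_3=16  [Z2]
∂1: piv[ab,ai,al,ao,aq,at,aw,ax,bh] rk=9  ker:bi,bl,bo,bt,bw,bx,hi,hl,ho,hq,ht,hw,hx,il,io,iq,it,iw,ix,lq,lt,lw,lx,oq,ot,ow,ox,tw,tx,wx
∂2: piv[abl,abo,abt,abw,abx,aiq,alw,aot,aow,atw,atx,awx,bhx,bio,biw,bix,box,hit,hiw,hix,htw,ilt,ilx] rk=23  ker:blw,bot,bow,btx,bwx,htx,hwx,iow,iox,itw,itx,iwx,ltx,otw,otx,owx,twx
∂3: piv[abot,abtx,aotw,atwx,biow,biox,biwx,botx,bowx,hitw,hitx,hiwx,htwx,otwx] rk=14  ker:iowx,itwx
rk∂_2=23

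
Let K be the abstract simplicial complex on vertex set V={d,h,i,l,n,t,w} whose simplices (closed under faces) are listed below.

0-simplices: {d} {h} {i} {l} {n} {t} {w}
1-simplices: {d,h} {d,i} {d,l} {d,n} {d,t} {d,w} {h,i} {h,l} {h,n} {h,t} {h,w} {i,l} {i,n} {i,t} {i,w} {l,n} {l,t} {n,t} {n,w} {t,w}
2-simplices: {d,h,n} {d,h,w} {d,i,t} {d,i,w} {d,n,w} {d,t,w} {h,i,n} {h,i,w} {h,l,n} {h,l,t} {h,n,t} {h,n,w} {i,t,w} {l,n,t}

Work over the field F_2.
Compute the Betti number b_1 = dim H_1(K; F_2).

n_0=7 n_1=20 n_2=14  [Z2]
∂1: piv[dh,di,dl,dn,dt,dw] rk=6  ker:hi,hl,hn,ht,hw,il,in,it,iw,ln,lt,nt,nw,tw
∂2: piv[dhn,dhw,dit,diw,dnw,dtw,hin,hiw,hln,hlt,hnt] rk=11  ker:hnw,itw,lnt
b_1=(20−6)−11=3

b_1=3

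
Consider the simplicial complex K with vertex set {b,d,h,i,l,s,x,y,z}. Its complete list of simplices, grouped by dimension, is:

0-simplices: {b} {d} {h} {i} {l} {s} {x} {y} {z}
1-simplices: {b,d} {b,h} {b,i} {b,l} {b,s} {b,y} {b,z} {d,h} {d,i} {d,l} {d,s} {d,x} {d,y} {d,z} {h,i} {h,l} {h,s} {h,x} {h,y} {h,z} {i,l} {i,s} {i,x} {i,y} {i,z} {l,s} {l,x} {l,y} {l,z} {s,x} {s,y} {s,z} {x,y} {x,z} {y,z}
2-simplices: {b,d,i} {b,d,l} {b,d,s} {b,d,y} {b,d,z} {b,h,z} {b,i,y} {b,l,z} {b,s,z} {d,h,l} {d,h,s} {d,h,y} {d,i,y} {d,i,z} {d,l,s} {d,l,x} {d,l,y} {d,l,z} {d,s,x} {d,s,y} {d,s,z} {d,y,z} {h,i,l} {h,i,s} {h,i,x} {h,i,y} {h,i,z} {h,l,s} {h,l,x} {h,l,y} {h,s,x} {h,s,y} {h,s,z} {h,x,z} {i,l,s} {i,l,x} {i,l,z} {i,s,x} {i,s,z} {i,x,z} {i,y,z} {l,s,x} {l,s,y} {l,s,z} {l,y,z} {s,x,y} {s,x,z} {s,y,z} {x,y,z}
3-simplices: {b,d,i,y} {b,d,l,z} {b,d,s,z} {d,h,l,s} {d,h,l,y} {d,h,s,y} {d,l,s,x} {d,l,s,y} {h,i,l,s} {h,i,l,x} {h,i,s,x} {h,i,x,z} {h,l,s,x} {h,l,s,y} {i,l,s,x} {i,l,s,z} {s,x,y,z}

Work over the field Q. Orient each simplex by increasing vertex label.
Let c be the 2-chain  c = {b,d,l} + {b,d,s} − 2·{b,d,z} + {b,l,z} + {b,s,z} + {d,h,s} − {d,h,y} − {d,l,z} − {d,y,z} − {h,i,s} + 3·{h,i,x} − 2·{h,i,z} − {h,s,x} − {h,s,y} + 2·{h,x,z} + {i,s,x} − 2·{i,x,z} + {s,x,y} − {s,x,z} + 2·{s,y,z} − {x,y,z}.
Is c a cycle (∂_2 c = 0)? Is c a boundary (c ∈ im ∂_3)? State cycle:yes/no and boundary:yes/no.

cycle:yes boundary:no

n_0=9 n_1=35 n_2=49 n_3=17  [Q]
∂1: piv[bd,bh,bi,bl,bs,by,bz,dx] rk=8  ker:dh,di,dl,ds,dy,dz,hi,hl,hs,hx,hy,hz,il,is,ix,iy,iz,ls,lx,ly,lz,sx,sy,sz,xy,xz,yz
∂2: piv[bdi,bdl,bds,bdy,bdz,bhz,biy,blz,bsz,dhl,dhs,dhy,diz,dls,dlx,dly,dsx,dsy,dyz,hil,his,hix,hiy,hiz,hlx,hxz,sxy] rk=27  ker:diy,dlz,dsz,hls,hly,hsx,hsy,hsz,ils,ilx,ilz,isx,isz,ixz,iyz,lsx,lsy,lsz,lyz,sxz,syz,xyz
∂3: piv[bdiy,bdlz,bdsz,dhls,dhly,dhsy,dlsx,dlsy,hils,hilx,hisx,hixz,hlsx,ilsz,sxyz] rk=15  ker:hlsy,ilsx
∂2c = 0
c vs im∂3: residual ≠ 0 ⇒ not boundary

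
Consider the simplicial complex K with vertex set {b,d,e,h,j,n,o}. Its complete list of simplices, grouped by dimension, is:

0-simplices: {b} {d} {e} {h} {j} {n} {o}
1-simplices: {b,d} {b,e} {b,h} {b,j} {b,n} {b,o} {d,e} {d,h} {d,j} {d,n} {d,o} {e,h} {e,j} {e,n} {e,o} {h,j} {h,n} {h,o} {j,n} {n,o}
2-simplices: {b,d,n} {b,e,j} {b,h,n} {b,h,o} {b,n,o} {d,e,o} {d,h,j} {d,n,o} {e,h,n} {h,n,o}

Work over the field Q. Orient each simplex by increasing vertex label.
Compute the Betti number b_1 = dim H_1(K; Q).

n_0=7 n_1=20 n_2=10  [Q]
∂1: piv[bd,be,bh,bj,bn,bo] rk=6  ker:de,dh,dj,dn,do,eh,ej,en,eo,hj,hn,ho,jn,no
∂2: piv[bdn,bej,bhn,bho,bno,deo,dhj,dno,ehn] rk=9  ker:hno
b_1=(20−6)−9=5

b_1=5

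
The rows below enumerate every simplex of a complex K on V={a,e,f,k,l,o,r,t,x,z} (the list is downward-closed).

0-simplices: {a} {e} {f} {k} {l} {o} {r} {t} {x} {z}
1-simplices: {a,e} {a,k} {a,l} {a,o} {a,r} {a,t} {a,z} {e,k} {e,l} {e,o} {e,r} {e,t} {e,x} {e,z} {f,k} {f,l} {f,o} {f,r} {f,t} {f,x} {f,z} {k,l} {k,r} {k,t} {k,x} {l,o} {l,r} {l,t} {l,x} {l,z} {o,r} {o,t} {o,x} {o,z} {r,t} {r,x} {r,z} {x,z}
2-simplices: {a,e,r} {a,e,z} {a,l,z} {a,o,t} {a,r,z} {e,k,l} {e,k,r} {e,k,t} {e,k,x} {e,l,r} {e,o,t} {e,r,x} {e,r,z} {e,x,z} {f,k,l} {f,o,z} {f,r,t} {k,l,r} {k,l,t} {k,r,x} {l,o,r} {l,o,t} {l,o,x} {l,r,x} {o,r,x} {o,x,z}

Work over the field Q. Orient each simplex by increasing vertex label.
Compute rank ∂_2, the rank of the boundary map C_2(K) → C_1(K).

n_0=10 n_1=38 n_2=26  [Q]
∂1: piv[ae,ak,al,ao,ar,at,az,ex,fk] rk=9  ker:ek,el,eo,er,et,ez,fl,fo,fr,ft,fx,fz,kl,kr,kt,kx,lo,lr,lt,lx,lz,or,ot,ox,oz,rt,rx,rz,xz
∂2: piv[aer,aez,alz,aot,arz,ekl,ekr,ekt,ekx,elr,eot,erx,exz,fkl,foz,frt,klt,lor,lot,lox,lrx,oxz] rk=22  ker:erz,klr,krx,orx
rk∂_2=22

rank∂_2=22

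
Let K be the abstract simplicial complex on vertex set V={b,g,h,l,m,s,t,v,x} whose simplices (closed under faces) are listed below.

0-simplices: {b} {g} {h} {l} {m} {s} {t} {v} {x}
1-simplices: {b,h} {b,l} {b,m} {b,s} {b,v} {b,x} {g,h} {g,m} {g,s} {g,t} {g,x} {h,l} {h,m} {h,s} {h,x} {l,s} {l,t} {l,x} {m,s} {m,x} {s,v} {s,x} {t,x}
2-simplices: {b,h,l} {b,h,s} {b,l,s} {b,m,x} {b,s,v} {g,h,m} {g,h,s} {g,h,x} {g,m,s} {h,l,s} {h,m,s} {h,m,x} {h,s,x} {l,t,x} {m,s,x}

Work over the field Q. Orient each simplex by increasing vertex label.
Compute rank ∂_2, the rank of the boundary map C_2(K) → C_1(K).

rank∂_2=12

n_0=9 n_1=23 n_2=15  [Q]
∂1: piv[bh,bl,bm,bs,bv,bx,gh,gt] rk=8  ker:gm,gs,gx,hl,hm,hs,hx,ls,lt,lx,ms,mx,sv,sx,tx
∂2: piv[bhl,bhs,bls,bmx,bsv,ghm,ghs,ghx,gms,hmx,hsx,ltx] rk=12  ker:hls,hms,msx
rk∂_2=12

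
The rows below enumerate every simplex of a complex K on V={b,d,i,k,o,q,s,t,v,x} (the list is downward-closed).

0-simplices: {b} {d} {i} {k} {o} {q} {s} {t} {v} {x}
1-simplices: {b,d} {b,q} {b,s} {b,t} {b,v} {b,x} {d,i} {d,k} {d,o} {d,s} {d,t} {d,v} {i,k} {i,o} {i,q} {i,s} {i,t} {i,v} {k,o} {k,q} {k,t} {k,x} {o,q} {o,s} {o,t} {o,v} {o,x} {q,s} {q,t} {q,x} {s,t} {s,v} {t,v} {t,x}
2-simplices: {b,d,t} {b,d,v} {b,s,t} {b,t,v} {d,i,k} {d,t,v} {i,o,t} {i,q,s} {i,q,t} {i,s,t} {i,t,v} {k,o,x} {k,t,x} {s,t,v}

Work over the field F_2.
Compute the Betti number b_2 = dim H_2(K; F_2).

b_2=1

n_0=10 n_1=34 n_2=14  [Z2]
∂1: piv[bd,bq,bs,bt,bv,bx,di,dk,do] rk=9  ker:ds,dt,dv,ik,io,iq,is,it,iv,ko,kq,kt,kx,oq,os,ot,ov,ox,qs,qt,qx,st,sv,tv,tx
∂2: piv[bdt,bdv,bst,btv,dik,iot,iqs,iqt,ist,itv,kox,ktx,stv] rk=13  ker:dtv
b_2=(14−13)−0=1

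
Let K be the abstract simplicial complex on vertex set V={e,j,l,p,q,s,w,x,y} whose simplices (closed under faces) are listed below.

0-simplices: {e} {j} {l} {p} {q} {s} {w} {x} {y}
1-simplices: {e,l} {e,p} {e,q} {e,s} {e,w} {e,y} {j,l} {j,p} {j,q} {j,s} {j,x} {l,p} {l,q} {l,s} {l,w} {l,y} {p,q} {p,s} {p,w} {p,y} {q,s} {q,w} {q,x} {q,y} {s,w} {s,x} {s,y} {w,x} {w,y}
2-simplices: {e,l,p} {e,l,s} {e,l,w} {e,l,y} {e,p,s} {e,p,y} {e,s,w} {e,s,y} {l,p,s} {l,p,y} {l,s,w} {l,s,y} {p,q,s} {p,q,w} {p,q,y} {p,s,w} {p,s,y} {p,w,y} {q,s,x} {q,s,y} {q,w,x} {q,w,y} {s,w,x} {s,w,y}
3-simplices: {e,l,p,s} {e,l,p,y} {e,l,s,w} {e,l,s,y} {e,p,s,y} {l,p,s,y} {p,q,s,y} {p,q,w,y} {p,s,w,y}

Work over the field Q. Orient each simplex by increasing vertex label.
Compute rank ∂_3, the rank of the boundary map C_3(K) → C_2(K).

rank∂_3=8

n_0=9 n_1=29 n_2=24 n_3=9  [Q]
∂1: piv[el,ep,eq,es,ew,ey,jl,jx] rk=8  ker:jp,jq,js,lp,lq,ls,lw,ly,pq,ps,pw,py,qs,qw,qx,qy,sw,sx,sy,wx,wy
∂2: piv[elp,els,elw,ely,eps,epy,esw,esy,pqs,pqw,pqy,psw,pwy,qsx,qwx] rk=15  ker:lps,lpy,lsw,lsy,psy,qsy,qwy,swx,swy
∂3: piv[elps,elpy,elsw,elsy,epsy,pqsy,pqwy,pswy] rk=8  ker:lpsy
rk∂_3=8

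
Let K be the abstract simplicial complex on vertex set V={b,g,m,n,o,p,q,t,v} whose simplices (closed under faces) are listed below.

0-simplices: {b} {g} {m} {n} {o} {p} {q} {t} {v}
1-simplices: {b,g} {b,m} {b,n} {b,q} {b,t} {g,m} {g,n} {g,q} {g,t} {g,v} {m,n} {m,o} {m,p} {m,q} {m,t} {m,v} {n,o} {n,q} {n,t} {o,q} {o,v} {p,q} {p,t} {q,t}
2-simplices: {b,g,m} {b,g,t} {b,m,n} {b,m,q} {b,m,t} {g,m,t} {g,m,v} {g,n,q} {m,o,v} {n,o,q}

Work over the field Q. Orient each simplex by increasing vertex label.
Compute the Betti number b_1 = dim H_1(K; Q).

b_1=7

n_0=9 n_1=24 n_2=10  [Q]
∂1: piv[bg,bm,bn,bq,bt,gv,mo,mp] rk=8  ker:gm,gn,gq,gt,mn,mq,mt,mv,no,nq,nt,oq,ov,pq,pt,qt
∂2: piv[bgm,bgt,bmn,bmq,bmt,gmv,gnq,mov,noq] rk=9  ker:gmt
b_1=(24−8)−9=7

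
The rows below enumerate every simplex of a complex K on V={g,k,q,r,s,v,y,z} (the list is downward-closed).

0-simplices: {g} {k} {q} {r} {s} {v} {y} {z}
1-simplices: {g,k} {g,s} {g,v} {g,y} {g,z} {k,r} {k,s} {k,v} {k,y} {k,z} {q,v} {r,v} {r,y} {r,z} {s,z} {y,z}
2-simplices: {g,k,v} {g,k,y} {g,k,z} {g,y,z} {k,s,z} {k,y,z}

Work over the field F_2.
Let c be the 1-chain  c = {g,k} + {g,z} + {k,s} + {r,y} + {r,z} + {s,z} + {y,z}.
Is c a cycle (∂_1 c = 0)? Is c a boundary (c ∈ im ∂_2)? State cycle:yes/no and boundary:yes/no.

cycle:yes boundary:no

n_0=8 n_1=16 n_2=6  [Z2]
∂1: piv[gk,gs,gv,gy,gz,kr,qv] rk=7  ker:ks,kv,ky,kz,rv,ry,rz,sz,yz
∂2: piv[gkv,gky,gkz,gyz,ksz] rk=5  ker:kyz
∂1c = 0
c vs im∂2: residual ≠ 0 ⇒ not boundary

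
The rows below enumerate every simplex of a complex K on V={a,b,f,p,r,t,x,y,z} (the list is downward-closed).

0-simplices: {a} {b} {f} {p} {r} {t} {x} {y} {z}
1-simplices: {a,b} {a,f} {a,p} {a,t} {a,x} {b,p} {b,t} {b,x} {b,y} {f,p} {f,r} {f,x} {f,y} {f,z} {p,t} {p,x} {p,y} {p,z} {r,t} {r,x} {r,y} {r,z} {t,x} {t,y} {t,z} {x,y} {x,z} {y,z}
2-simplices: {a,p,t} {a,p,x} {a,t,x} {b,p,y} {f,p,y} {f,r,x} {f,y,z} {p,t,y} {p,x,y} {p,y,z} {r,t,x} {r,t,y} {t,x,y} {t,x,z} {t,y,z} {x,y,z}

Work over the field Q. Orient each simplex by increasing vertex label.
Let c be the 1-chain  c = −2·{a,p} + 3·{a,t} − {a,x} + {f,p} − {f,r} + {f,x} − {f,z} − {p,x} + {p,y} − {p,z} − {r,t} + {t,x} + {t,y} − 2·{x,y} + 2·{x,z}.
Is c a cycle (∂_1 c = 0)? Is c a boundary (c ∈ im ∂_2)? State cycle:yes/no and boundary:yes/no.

cycle:yes boundary:yes

n_0=9 n_1=28 n_2=16  [Q]
∂1: piv[ab,af,ap,at,ax,by,fr,fz] rk=8  ker:bp,bt,bx,fp,fx,fy,pt,px,py,pz,rt,rx,ry,rz,tx,ty,tz,xy,xz,yz
∂2: piv[apt,apx,atx,bpy,fpy,frx,fyz,pty,pxy,pyz,rtx,rty,txz,tyz] rk=14  ker:txy,xyz
∂1c = 0
c vs im∂2: reduces to 0 ⇒ boundary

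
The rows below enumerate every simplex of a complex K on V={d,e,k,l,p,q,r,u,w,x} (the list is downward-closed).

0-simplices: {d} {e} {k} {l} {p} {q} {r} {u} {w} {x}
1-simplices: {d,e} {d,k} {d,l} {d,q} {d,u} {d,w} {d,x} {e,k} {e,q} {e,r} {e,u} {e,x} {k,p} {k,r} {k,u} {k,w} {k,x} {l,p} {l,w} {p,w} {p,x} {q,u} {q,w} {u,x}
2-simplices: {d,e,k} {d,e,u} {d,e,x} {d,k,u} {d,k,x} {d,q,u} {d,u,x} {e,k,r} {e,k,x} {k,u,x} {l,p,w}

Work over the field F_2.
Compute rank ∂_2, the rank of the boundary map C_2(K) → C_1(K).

n_0=10 n_1=24 n_2=11  [Z2]
∂1: piv[de,dk,dl,dq,du,dw,dx,er,kp] rk=9  ker:ek,eq,eu,ex,kr,ku,kw,kx,lp,lw,pw,px,qu,qw,ux
∂2: piv[dek,deu,dex,dku,dkx,dqu,dux,ekr,lpw] rk=9  ker:ekx,kux
rk∂_2=9

rank∂_2=9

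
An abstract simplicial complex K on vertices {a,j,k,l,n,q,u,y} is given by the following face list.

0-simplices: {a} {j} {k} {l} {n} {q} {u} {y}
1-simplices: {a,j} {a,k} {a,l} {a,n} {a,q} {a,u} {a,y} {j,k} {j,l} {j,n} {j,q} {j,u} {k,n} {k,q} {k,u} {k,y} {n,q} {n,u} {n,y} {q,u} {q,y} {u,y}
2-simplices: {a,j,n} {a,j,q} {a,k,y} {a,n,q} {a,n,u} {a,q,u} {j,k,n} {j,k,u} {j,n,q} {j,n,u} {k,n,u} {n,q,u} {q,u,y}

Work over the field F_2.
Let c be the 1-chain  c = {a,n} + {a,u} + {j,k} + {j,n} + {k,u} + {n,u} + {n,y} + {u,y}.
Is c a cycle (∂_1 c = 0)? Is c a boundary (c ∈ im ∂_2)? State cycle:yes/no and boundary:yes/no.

n_0=8 n_1=22 n_2=13  [Z2]
∂1: piv[aj,ak,al,an,aq,au,ay] rk=7  ker:jk,jl,jn,jq,ju,kn,kq,ku,ky,nq,nu,ny,qu,qy,uy
∂2: piv[ajn,ajq,aky,anq,anu,aqu,jkn,jku,jnu,quy] rk=10  ker:jnq,knu,nqu
∂1c = 0
c vs im∂2: residual ≠ 0 ⇒ not boundary

cycle:yes boundary:no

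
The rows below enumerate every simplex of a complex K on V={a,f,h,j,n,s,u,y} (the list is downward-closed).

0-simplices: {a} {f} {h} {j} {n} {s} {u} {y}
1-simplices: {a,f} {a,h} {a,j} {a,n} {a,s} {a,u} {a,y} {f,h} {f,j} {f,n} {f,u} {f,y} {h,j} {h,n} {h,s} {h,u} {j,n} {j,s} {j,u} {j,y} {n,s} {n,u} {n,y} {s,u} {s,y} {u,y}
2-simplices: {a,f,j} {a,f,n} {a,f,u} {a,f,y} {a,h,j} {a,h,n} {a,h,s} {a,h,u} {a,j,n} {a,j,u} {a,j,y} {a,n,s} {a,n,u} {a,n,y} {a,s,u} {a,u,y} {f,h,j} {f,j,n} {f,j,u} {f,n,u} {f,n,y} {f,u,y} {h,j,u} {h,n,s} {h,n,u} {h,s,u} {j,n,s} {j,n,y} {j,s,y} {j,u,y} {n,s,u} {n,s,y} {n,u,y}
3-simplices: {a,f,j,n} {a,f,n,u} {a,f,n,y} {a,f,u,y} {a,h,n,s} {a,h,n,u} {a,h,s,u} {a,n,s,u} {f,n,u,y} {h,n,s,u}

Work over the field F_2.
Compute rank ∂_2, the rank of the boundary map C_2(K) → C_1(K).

rank∂_2=19

n_0=8 n_1=26 n_2=33 n_3=10  [Z2]
∂1: piv[af,ah,aj,an,as,au,ay] rk=7  ker:fh,fj,fn,fu,fy,hj,hn,hs,hu,jn,js,ju,jy,ns,nu,ny,su,sy,uy
∂2: piv[afj,afn,afu,afy,ahj,ahn,ahs,ahu,ajn,aju,ajy,ans,anu,any,asu,auy,fhj,jns,jsy] rk=19  ker:fjn,fju,fnu,fny,fuy,hju,hns,hnu,hsu,jny,juy,nsu,nsy,nuy
∂3: piv[afjn,afnu,afny,afuy,ahns,ahnu,ahsu,ansu,fnuy] rk=9  ker:hnsu
rk∂_2=19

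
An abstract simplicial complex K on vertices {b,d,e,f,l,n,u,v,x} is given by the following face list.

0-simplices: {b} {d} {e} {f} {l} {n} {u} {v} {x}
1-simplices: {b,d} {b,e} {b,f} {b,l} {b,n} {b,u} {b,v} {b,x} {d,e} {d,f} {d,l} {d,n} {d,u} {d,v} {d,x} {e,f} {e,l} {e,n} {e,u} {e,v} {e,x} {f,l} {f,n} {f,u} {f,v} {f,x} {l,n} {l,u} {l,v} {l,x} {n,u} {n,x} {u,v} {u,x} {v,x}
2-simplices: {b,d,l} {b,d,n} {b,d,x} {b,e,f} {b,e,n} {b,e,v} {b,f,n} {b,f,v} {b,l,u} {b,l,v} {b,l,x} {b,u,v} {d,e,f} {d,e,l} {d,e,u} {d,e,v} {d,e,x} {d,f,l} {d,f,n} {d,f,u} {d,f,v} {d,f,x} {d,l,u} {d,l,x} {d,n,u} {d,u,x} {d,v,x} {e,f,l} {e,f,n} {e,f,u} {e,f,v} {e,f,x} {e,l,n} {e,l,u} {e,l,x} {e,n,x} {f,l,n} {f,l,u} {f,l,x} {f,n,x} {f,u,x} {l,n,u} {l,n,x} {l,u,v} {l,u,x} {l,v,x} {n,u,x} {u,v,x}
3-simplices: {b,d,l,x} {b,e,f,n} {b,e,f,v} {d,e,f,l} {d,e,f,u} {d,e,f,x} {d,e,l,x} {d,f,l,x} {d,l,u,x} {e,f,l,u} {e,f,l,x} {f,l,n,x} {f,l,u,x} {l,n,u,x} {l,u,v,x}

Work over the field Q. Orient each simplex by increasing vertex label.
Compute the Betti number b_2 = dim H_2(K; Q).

n_0=9 n_1=35 n_2=48 n_3=15  [Q]
∂1: piv[bd,be,bf,bl,bn,bu,bv,bx] rk=8  ker:de,df,dl,dn,du,dv,dx,ef,el,en,eu,ev,ex,fl,fn,fu,fv,fx,ln,lu,lv,lx,nu,nx,uv,ux,vx
∂2: piv[bdl,bdn,bdx,bef,ben,bev,bfn,bfv,blu,blv,blx,buv,def,del,deu,dev,dex,dfl,dfn,dfu,dfx,dlu,dnu,dux,dvx,eln,enx] rk=27  ker:dfv,dlx,efl,efn,efu,efv,efx,elu,elx,fln,flu,flx,fnx,fux,lnu,lnx,luv,lux,lvx,nux,uvx
∂3: piv[bdlx,befn,befv,defl,defu,defx,delx,dflx,dlux,eflu,flnx,flux,lnux,luvx] rk=14  ker:eflx
b_2=(48−27)−14=7

b_2=7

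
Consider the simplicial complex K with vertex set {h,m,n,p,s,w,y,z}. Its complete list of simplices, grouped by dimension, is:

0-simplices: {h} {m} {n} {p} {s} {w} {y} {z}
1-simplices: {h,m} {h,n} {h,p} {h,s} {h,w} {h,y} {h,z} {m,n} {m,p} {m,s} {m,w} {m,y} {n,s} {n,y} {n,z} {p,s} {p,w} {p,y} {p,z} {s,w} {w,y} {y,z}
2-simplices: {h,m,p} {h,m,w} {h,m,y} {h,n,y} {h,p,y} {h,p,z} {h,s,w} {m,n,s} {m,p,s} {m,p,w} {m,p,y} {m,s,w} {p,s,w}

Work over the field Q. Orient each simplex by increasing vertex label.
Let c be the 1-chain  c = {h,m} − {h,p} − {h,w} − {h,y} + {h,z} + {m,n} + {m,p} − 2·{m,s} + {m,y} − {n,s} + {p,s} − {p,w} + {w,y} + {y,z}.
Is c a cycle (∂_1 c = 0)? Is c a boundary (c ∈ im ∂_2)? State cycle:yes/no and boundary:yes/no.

cycle:no boundary:no

n_0=8 n_1=22 n_2=13  [Q]
∂1: piv[hm,hn,hp,hs,hw,hy,hz] rk=7  ker:mn,mp,ms,mw,my,ns,ny,nz,ps,pw,py,pz,sw,wy,yz
∂2: piv[hmp,hmw,hmy,hny,hpy,hpz,hsw,mns,mps,mpw,msw] rk=11  ker:mpy,psw
∂1c = {h} + 2·{n} − 2·{s} − 3·{w} + 2·{z}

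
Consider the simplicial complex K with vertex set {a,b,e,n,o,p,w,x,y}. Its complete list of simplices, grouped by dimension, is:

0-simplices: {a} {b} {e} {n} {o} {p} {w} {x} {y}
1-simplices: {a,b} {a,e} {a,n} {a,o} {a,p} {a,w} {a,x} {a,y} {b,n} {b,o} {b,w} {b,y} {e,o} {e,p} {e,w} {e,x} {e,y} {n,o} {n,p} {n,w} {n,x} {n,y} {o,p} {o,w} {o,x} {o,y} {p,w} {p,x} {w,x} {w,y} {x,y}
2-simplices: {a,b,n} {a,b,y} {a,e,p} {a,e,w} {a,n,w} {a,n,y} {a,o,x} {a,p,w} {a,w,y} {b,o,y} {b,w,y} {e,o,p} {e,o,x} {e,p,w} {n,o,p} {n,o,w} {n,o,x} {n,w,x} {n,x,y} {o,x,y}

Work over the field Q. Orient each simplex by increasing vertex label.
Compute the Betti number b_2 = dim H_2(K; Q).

b_2=1

n_0=9 n_1=31 n_2=20  [Q]
∂1: piv[ab,ae,an,ao,ap,aw,ax,ay] rk=8  ker:bn,bo,bw,by,eo,ep,ew,ex,ey,no,np,nw,nx,ny,op,ow,ox,oy,pw,px,wx,wy,xy
∂2: piv[abn,aby,aep,aew,anw,any,aox,apw,awy,boy,bwy,eop,eox,nop,now,nox,nwx,nxy,oxy] rk=19  ker:epw
b_2=(20−19)−0=1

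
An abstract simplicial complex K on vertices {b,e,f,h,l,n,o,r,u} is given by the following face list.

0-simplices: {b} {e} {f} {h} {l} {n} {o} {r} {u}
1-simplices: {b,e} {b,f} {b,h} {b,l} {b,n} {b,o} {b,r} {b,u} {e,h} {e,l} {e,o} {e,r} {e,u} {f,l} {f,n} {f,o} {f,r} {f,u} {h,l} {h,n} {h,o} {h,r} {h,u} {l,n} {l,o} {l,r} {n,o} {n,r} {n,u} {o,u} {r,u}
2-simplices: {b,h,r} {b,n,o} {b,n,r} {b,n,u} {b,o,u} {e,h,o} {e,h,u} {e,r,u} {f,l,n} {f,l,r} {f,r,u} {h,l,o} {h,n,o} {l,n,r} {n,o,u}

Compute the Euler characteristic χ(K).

χ(K)=-7

n_0=9 n_1=31 n_2=15
χ=+9−31+15=-7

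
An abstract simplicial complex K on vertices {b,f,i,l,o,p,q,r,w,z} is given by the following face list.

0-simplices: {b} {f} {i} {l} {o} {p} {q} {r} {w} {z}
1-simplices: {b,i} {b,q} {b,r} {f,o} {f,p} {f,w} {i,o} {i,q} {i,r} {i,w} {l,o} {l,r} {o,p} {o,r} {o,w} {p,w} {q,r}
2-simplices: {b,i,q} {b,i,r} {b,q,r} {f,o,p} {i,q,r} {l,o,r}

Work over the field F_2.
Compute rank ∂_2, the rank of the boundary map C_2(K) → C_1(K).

n_0=10 n_1=17 n_2=6  [Z2]
∂1: piv[bi,bq,br,fo,fp,fw,io,lo] rk=8  ker:iq,ir,iw,lr,op,or,ow,pw,qr
∂2: piv[biq,bir,bqr,fop,lor] rk=5  ker:iqr
rk∂_2=5

rank∂_2=5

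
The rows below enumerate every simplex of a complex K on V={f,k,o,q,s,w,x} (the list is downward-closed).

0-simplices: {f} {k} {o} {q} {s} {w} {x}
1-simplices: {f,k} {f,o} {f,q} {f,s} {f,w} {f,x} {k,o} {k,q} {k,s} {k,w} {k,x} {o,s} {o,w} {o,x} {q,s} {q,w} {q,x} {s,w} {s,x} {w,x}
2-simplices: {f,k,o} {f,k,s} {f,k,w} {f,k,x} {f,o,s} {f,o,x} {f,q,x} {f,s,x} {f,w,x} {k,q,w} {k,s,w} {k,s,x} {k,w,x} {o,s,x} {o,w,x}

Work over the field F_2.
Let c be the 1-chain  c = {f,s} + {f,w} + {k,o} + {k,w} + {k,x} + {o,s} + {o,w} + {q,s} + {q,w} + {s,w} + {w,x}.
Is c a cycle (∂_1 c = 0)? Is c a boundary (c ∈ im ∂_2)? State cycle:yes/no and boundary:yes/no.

n_0=7 n_1=20 n_2=15  [Z2]
∂1: piv[fk,fo,fq,fs,fw,fx] rk=6  ker:ko,kq,ks,kw,kx,os,ow,ox,qs,qw,qx,sw,sx,wx
∂2: piv[fko,fks,fkw,fkx,fos,fox,fqx,fsx,fwx,kqw,ksw,owx] rk=12  ker:ksx,kwx,osx
∂1c = {k} + {o}

cycle:no boundary:no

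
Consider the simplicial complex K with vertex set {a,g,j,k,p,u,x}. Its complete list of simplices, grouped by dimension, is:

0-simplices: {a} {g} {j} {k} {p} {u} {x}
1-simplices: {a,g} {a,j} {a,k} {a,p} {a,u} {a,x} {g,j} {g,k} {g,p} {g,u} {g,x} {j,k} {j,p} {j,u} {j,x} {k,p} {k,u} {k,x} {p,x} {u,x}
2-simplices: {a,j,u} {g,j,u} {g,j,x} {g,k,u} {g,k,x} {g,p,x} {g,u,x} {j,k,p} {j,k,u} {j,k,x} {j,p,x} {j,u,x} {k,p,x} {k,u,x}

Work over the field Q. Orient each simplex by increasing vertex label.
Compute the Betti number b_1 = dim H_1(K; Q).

n_0=7 n_1=20 n_2=14  [Q]
∂1: piv[ag,aj,ak,ap,au,ax] rk=6  ker:gj,gk,gp,gu,gx,jk,jp,ju,jx,kp,ku,kx,px,ux
∂2: piv[aju,gju,gjx,gku,gkx,gpx,gux,jkp,jku,jpx] rk=10  ker:jkx,jux,kpx,kux
b_1=(20−6)−10=4

b_1=4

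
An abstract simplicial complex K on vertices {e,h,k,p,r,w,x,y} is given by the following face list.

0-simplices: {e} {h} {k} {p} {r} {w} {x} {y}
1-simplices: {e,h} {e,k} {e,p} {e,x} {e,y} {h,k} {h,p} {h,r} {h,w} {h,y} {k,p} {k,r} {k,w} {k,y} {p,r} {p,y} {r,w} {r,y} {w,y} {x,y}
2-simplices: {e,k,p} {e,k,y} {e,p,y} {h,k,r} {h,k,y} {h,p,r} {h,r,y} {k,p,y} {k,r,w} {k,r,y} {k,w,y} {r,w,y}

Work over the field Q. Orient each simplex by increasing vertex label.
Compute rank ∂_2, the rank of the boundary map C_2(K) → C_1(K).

n_0=8 n_1=20 n_2=12  [Q]
∂1: piv[eh,ek,ep,ex,ey,hr,hw] rk=7  ker:hk,hp,hy,kp,kr,kw,ky,pr,py,rw,ry,wy,xy
∂2: piv[ekp,eky,epy,hkr,hky,hpr,hry,krw,kwy] rk=9  ker:kpy,kry,rwy
rk∂_2=9

rank∂_2=9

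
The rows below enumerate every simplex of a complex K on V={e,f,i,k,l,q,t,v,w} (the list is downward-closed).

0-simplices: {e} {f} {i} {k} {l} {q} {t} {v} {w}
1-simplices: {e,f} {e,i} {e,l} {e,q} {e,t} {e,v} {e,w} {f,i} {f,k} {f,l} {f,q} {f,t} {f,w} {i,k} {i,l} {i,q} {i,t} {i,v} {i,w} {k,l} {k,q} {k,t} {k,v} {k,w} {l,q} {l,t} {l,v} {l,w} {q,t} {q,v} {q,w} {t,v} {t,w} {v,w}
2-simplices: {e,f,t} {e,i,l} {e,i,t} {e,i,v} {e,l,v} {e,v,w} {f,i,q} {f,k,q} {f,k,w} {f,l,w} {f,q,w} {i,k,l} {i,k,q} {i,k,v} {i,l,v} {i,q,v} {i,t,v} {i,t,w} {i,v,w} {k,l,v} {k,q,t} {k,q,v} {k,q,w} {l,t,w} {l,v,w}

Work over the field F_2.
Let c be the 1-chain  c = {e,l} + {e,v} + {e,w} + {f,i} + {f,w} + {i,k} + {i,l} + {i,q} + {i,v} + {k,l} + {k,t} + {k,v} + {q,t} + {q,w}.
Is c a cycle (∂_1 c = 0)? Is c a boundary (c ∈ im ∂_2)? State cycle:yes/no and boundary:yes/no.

cycle:no boundary:no

n_0=9 n_1=34 n_2=25  [Z2]
∂1: piv[ef,ei,el,eq,et,ev,ew,fk] rk=8  ker:fi,fl,fq,ft,fw,ik,il,iq,it,iv,iw,kl,kq,kt,kv,kw,lq,lt,lv,lw,qt,qv,qw,tv,tw,vw
∂2: piv[eft,eil,eit,eiv,elv,evw,fiq,fkq,fkw,flw,fqw,ikl,ikq,ikv,iqv,itv,itw,ivw,kqt,ltw,lvw] rk=21  ker:ilv,klv,kqv,kqw
∂1c = {e} + {i} + {l} + {q} + {v} + {w}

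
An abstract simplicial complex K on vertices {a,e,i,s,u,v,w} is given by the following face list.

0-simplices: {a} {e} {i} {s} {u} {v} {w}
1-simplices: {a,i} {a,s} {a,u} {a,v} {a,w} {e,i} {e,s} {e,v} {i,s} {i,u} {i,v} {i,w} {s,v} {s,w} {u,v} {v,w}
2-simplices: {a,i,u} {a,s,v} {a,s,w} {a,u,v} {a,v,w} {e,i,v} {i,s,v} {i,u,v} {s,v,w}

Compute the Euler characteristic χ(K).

χ(K)=0

n_0=7 n_1=16 n_2=9
χ=+7−16+9=0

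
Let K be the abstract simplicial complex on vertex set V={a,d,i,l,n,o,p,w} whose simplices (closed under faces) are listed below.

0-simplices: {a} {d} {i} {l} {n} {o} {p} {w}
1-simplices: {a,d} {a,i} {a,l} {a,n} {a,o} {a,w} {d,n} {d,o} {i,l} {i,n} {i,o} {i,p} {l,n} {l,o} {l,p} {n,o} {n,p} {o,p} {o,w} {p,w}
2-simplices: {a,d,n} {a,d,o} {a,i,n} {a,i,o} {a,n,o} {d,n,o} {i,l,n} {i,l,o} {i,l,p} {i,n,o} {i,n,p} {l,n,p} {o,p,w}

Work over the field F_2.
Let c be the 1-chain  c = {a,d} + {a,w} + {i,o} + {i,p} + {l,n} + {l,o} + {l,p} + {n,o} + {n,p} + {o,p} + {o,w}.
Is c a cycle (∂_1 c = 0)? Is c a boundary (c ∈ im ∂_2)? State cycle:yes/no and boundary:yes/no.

n_0=8 n_1=20 n_2=13  [Z2]
∂1: piv[ad,ai,al,an,ao,aw,ip] rk=7  ker:dn,do,il,in,io,ln,lo,lp,no,np,op,ow,pw
∂2: piv[adn,ado,ain,aio,ano,iln,ilo,ilp,inp,opw] rk=10  ker:dno,ino,lnp
∂1c = {d} + {l} + {n} + {o}

cycle:no boundary:no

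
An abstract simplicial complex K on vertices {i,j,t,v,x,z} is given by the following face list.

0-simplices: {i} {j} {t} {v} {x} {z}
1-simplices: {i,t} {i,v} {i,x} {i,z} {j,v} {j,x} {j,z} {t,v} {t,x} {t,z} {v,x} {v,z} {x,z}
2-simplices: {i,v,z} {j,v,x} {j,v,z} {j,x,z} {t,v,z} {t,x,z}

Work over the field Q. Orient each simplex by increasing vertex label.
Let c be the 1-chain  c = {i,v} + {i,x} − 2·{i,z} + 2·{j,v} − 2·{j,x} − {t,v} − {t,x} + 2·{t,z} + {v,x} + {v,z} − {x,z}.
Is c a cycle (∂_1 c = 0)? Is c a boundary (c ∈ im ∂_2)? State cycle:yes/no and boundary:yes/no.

n_0=6 n_1=13 n_2=6  [Q]
∂1: piv[it,iv,ix,iz,jv] rk=5  ker:jx,jz,tv,tx,tz,vx,vz,xz
∂2: piv[ivz,jvx,jvz,jxz,tvz,txz] rk=6
∂1c = 0
c vs im∂2: residual ≠ 0 ⇒ not boundary

cycle:yes boundary:no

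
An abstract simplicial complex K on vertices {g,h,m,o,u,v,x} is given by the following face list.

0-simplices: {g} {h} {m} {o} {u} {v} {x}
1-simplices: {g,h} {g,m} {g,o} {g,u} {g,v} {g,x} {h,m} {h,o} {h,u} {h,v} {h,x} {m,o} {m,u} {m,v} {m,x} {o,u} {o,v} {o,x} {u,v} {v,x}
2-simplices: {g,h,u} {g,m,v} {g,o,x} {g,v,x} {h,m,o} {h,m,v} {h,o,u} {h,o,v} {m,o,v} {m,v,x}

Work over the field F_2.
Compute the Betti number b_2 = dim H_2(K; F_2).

n_0=7 n_1=20 n_2=10  [Z2]
∂1: piv[gh,gm,go,gu,gv,gx] rk=6  ker:hm,ho,hu,hv,hx,mo,mu,mv,mx,ou,ov,ox,uv,vx
∂2: piv[ghu,gmv,gox,gvx,hmo,hmv,hou,hov,mvx] rk=9  ker:mov
b_2=(10−9)−0=1

b_2=1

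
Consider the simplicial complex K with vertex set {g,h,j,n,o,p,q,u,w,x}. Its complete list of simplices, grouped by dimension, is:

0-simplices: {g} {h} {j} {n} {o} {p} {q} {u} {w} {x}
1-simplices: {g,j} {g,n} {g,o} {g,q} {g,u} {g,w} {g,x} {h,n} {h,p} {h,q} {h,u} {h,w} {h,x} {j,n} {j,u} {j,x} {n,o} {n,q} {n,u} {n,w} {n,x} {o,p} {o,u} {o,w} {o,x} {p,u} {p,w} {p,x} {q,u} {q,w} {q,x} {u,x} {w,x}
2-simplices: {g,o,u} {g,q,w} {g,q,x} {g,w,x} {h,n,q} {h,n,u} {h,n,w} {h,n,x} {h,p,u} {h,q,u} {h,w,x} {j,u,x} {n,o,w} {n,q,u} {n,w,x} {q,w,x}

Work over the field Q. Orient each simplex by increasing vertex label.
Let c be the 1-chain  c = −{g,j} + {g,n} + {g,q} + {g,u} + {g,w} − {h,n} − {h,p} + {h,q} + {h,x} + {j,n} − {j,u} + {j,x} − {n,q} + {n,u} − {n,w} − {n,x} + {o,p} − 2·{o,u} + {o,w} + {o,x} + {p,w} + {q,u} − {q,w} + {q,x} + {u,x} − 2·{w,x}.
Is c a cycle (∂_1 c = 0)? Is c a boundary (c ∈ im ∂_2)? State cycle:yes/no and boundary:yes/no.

n_0=10 n_1=33 n_2=16  [Q]
∂1: piv[gj,gn,go,gq,gu,gw,gx,hn,hp] rk=9  ker:hq,hu,hw,hx,jn,ju,jx,no,nq,nu,nw,nx,op,ou,ow,ox,pu,pw,px,qu,qw,qx,ux,wx
∂2: piv[gou,gqw,gqx,gwx,hnq,hnu,hnw,hnx,hpu,hqu,hwx,jux,now] rk=13  ker:nqu,nwx,qwx
∂1c = −3·{g} − 2·{j} + 3·{n} − {o} − {p} − {u} + 3·{w} + 2·{x}

cycle:no boundary:no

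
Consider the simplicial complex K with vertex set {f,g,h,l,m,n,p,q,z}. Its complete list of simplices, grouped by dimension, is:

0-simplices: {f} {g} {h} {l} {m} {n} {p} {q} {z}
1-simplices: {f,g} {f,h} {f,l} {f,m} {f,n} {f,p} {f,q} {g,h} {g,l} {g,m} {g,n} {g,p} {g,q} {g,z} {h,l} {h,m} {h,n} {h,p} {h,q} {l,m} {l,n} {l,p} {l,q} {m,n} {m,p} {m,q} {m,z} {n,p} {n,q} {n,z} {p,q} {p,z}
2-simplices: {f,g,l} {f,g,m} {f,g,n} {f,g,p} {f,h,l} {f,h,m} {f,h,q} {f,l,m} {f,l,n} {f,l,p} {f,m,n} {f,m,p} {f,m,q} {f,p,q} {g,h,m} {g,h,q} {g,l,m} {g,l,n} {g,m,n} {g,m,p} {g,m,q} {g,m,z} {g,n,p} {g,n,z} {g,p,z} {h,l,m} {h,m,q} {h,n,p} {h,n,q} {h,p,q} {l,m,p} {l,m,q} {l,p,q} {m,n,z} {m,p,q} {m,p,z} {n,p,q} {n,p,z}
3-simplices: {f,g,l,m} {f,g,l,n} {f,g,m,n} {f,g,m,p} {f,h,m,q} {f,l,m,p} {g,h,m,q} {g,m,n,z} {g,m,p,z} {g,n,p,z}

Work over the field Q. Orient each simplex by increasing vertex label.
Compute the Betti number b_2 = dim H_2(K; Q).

n_0=9 n_1=32 n_2=38 n_3=10  [Q]
∂1: piv[fg,fh,fl,fm,fn,fp,fq,gz] rk=8  ker:gh,gl,gm,gn,gp,gq,hl,hm,hn,hp,hq,lm,ln,lp,lq,mn,mp,mq,mz,np,nq,nz,pq,pz
∂2: piv[fgl,fgm,fgn,fgp,fhl,fhm,fhq,flm,fln,flp,fmn,fmp,fmq,fpq,ghm,ghq,gmz,gnp,gnz,gpz,hnp,hnq,hpq,lmq] rk=24  ker:glm,gln,gmn,gmp,gmq,hlm,hmq,lmp,lpq,mnz,mpq,mpz,npq,npz
∂3: piv[fglm,fgln,fgmn,fgmp,fhmq,flmp,ghmq,gmnz,gmpz,gnpz] rk=10
b_2=(38−24)−10=4

b_2=4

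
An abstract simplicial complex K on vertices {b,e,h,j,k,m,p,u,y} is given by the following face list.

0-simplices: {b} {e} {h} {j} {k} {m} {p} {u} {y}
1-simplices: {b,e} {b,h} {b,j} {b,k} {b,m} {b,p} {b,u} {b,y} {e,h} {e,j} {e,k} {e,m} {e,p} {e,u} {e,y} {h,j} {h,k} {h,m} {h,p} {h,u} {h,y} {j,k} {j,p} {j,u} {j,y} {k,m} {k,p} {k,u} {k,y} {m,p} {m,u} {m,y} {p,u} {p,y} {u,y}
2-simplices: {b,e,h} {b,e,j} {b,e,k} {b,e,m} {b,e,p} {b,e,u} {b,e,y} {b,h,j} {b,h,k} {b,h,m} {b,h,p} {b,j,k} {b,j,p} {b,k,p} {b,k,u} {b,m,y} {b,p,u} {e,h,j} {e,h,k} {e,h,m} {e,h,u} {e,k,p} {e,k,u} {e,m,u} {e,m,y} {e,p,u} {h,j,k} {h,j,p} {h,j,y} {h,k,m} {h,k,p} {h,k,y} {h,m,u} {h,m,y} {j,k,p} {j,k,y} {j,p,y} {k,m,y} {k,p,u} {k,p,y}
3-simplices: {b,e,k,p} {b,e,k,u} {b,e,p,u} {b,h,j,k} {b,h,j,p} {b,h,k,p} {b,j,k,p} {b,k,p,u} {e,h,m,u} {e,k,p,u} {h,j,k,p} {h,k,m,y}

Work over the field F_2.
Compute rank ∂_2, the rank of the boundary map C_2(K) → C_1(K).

n_0=9 n_1=35 n_2=40 n_3=12  [Z2]
∂1: piv[be,bh,bj,bk,bm,bp,bu,by] rk=8  ker:eh,ej,ek,em,ep,eu,ey,hj,hk,hm,hp,hu,hy,jk,jp,ju,jy,km,kp,ku,ky,mp,mu,my,pu,py,uy
∂2: piv[beh,bej,bek,bem,bep,beu,bey,bhj,bhk,bhm,bhp,bjk,bjp,bkp,bku,bmy,bpu,ehu,emu,hjy,hkm,hky,hmy,jpy] rk=24  ker:ehj,ehk,ehm,ekp,eku,emy,epu,hjk,hjp,hkp,hmu,jkp,jky,kmy,kpu,kpy
∂3: piv[bekp,beku,bepu,bhjk,bhjp,bhkp,bjkp,bkpu,ehmu,hkmy] rk=10  ker:ekpu,hjkp
rk∂_2=24

rank∂_2=24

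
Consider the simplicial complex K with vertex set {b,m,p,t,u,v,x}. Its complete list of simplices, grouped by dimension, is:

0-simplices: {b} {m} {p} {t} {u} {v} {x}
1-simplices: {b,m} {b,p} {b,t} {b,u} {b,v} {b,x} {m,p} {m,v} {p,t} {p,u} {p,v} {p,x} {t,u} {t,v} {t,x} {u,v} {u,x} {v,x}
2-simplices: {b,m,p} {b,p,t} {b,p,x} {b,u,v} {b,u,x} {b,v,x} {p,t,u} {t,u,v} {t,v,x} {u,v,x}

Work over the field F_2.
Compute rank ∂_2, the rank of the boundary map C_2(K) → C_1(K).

rank∂_2=9

n_0=7 n_1=18 n_2=10  [Z2]
∂1: piv[bm,bp,bt,bu,bv,bx] rk=6  ker:mp,mv,pt,pu,pv,px,tu,tv,tx,uv,ux,vx
∂2: piv[bmp,bpt,bpx,buv,bux,bvx,ptu,tuv,tvx] rk=9  ker:uvx
rk∂_2=9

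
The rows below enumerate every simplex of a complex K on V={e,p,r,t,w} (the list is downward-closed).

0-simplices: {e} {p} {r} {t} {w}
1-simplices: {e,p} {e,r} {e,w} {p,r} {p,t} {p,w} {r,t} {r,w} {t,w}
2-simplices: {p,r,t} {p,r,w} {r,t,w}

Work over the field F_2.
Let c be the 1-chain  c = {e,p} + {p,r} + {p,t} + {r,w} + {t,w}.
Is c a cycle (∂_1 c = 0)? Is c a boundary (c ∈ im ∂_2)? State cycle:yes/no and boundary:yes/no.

n_0=5 n_1=9 n_2=3  [Z2]
∂1: piv[ep,er,ew,pt] rk=4  ker:pr,pw,rt,rw,tw
∂2: piv[prt,prw,rtw] rk=3
∂1c = {e} + {p}

cycle:no boundary:no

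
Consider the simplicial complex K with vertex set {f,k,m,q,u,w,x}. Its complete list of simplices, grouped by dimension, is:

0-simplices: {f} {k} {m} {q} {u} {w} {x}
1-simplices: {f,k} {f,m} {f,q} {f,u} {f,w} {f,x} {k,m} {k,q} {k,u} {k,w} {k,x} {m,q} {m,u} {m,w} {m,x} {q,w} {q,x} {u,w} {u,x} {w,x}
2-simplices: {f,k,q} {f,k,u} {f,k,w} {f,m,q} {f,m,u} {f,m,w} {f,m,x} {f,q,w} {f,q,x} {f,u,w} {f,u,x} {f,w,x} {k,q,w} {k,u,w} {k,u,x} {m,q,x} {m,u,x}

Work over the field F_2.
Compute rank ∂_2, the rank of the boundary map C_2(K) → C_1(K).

rank∂_2=13

n_0=7 n_1=20 n_2=17  [Z2]
∂1: piv[fk,fm,fq,fu,fw,fx] rk=6  ker:km,kq,ku,kw,kx,mq,mu,mw,mx,qw,qx,uw,ux,wx
∂2: piv[fkq,fku,fkw,fmq,fmu,fmw,fmx,fqw,fqx,fuw,fux,fwx,kux] rk=13  ker:kqw,kuw,mqx,mux
rk∂_2=13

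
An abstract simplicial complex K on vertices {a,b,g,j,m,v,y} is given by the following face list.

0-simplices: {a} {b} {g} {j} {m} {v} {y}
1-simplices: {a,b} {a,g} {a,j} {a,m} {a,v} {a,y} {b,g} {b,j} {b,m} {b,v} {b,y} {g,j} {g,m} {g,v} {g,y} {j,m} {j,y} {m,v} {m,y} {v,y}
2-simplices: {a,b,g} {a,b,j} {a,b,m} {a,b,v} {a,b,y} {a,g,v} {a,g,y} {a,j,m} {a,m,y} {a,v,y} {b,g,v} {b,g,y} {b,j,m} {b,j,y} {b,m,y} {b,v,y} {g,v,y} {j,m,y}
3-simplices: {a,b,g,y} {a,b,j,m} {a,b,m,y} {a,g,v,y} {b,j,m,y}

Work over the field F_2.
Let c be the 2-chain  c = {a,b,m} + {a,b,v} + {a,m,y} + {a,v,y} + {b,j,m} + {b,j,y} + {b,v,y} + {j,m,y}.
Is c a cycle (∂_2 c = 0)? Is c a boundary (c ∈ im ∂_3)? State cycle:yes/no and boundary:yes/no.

cycle:yes boundary:no

n_0=7 n_1=20 n_2=18 n_3=5  [Z2]
∂1: piv[ab,ag,aj,am,av,ay] rk=6  ker:bg,bj,bm,bv,by,gj,gm,gv,gy,jm,jy,mv,my,vy
∂2: piv[abg,abj,abm,abv,aby,agv,agy,ajm,amy,avy,bjy] rk=11  ker:bgv,bgy,bjm,bmy,bvy,gvy,jmy
∂3: piv[abgy,abjm,abmy,agvy,bjmy] rk=5
∂2c = 0
c vs im∂3: residual ≠ 0 ⇒ not boundary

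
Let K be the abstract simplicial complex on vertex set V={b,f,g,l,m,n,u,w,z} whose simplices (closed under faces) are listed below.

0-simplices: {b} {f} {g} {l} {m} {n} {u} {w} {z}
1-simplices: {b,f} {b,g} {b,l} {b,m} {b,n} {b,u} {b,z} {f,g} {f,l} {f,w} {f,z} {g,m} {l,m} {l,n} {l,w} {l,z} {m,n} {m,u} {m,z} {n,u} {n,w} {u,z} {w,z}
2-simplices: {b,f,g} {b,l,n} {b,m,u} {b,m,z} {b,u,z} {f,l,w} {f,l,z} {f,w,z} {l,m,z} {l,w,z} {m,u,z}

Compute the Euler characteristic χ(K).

χ(K)=-3

n_0=9 n_1=23 n_2=11
χ=+9−23+11=-3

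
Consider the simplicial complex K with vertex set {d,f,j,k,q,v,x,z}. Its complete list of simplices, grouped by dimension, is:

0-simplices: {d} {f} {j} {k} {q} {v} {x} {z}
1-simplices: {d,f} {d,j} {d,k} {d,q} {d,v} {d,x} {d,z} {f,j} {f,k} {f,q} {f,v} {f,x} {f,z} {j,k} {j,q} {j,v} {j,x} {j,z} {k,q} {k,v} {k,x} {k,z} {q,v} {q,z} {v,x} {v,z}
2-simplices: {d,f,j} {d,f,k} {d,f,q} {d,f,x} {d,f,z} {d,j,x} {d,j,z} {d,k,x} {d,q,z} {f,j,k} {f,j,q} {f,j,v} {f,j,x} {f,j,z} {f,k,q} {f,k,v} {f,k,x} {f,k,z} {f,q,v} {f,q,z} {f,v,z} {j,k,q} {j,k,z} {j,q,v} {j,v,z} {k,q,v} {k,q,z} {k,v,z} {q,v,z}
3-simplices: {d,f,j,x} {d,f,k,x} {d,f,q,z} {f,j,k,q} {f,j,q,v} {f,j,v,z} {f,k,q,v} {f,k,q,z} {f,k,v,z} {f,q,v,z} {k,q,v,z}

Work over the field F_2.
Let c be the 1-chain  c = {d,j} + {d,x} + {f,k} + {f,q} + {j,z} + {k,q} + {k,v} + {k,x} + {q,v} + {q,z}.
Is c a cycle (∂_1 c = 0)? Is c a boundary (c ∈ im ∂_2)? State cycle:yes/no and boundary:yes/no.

cycle:yes boundary:yes

n_0=8 n_1=26 n_2=29 n_3=11  [Z2]
∂1: piv[df,dj,dk,dq,dv,dx,dz] rk=7  ker:fj,fk,fq,fv,fx,fz,jk,jq,jv,jx,jz,kq,kv,kx,kz,qv,qz,vx,vz
∂2: piv[dfj,dfk,dfq,dfx,dfz,djx,djz,dkx,dqz,fjk,fjq,fjv,fkq,fkv,fkz,fqv,fvz] rk=17  ker:fjx,fjz,fkx,fqz,jkq,jkz,jqv,jvz,kqv,kqz,kvz,qvz
∂3: piv[dfjx,dfkx,dfqz,fjkq,fjqv,fjvz,fkqv,fkqz,fkvz,fqvz] rk=10  ker:kqvz
∂1c = 0
c vs im∂2: reduces to 0 ⇒ boundary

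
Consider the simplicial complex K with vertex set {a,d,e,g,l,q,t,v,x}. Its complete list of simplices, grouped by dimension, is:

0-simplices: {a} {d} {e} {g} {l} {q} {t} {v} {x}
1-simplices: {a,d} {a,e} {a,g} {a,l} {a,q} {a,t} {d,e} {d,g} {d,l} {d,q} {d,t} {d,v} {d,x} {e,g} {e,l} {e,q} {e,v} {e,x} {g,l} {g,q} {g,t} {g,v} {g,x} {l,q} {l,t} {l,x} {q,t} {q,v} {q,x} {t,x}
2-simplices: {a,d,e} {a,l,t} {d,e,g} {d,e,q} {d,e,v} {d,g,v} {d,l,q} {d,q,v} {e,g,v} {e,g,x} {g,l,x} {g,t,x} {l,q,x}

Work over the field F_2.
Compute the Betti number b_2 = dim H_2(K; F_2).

n_0=9 n_1=30 n_2=13  [Z2]
∂1: piv[ad,ae,ag,al,aq,at,dv,dx] rk=8  ker:de,dg,dl,dq,dt,eg,el,eq,ev,ex,gl,gq,gt,gv,gx,lq,lt,lx,qt,qv,qx,tx
∂2: piv[ade,alt,deg,deq,dev,dgv,dlq,dqv,egx,glx,gtx,lqx] rk=12  ker:egv
b_2=(13−12)−0=1

b_2=1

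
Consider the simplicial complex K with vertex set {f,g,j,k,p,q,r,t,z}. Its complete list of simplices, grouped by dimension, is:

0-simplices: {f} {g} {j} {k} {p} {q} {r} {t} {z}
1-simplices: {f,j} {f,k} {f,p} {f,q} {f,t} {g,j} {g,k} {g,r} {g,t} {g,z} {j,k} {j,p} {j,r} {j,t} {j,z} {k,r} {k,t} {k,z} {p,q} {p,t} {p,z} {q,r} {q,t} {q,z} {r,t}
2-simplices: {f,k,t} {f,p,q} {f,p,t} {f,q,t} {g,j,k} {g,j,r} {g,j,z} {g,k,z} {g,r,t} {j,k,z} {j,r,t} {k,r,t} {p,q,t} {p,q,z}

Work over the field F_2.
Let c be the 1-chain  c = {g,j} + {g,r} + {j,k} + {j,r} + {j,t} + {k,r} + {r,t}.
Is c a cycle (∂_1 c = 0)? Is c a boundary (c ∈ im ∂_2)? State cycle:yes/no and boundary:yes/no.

cycle:yes boundary:no

n_0=9 n_1=25 n_2=14  [Z2]
∂1: piv[fj,fk,fp,fq,ft,gj,gr,gz] rk=8  ker:gk,gt,jk,jp,jr,jt,jz,kr,kt,kz,pq,pt,pz,qr,qt,qz,rt
∂2: piv[fkt,fpq,fpt,fqt,gjk,gjr,gjz,gkz,grt,jrt,krt,pqz] rk=12  ker:jkz,pqt
∂1c = 0
c vs im∂2: residual ≠ 0 ⇒ not boundary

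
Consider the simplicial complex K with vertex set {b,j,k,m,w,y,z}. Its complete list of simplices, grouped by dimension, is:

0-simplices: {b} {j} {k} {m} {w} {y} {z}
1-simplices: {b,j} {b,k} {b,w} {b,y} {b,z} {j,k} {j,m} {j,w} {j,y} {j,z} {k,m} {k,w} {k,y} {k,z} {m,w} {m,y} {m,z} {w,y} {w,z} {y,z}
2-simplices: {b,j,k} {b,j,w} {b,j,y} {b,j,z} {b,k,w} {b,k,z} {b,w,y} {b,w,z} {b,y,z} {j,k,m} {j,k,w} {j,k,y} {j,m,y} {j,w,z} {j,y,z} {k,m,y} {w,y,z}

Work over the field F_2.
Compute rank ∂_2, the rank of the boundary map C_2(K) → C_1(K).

rank∂_2=12

n_0=7 n_1=20 n_2=17  [Z2]
∂1: piv[bj,bk,bw,by,bz,jm] rk=6  ker:jk,jw,jy,jz,km,kw,ky,kz,mw,my,mz,wy,wz,yz
∂2: piv[bjk,bjw,bjy,bjz,bkw,bkz,bwy,bwz,byz,jkm,jky,jmy] rk=12  ker:jkw,jwz,jyz,kmy,wyz
rk∂_2=12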